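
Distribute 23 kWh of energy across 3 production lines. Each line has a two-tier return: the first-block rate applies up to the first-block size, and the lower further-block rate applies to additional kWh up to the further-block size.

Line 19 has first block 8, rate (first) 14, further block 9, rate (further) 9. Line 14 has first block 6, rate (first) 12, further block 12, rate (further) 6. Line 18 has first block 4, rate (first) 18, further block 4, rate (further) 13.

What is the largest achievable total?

317

Treat each block as its own option and order by rate: Line 18/first 18 > Line 19/first 14 > Line 18/second 13 > Line 14/first 12 > Line 19/second 9 > Line 14/second 6.
Line 18 first at 18: fill all 4 → 19 left.
Line 19 first at 14: fill all 8 → 11 left.
Line 18/second (13): +4 → 7 left.
Fill Line 14 first block (6 at 12) → 1 left.
1 remain; put them into Line 19 second at 9.
Total = 18×4 + 14×8 + 13×4 + 12×6 + 9×1 = 317.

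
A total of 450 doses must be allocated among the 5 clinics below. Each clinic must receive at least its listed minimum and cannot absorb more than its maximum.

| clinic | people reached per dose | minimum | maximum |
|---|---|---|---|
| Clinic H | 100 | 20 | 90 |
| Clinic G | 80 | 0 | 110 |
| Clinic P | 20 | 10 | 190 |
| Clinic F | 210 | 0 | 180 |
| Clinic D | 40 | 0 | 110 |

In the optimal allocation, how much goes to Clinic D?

Meeting every minimum uses 20+0+10+0+0 = 30 doses, leaving 420.
Rank by people reached per dose: Clinic F 210 > Clinic H 100 > Clinic G 80 > Clinic D 40 > Clinic P 20.
Clinic F takes 180 more to reach its cap of 180 → 240 left.
Give Clinic H 70 more to hit its cap of 90 → 170 left.
Clinic G: +110 to 110 (cap) → 60 left.
Only 60 left; Clinic D takes them to reach 60.

60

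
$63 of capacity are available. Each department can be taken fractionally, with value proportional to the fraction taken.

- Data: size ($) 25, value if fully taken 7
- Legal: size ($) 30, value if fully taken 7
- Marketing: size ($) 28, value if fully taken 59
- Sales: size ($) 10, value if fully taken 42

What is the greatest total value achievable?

Sort by value density: Sales 42/10≈4.2, Marketing 59/28≈2.11, Data 7/25≈0.28, Legal 7/30≈0.233.
All 10 $ of Sales fit (value 42) — 53 remain.
All 28 $ of Marketing fit (value 59) — 25 remain.
Take all of Data (25 $, value 7) — 0 $ left.
Total value = 108.

108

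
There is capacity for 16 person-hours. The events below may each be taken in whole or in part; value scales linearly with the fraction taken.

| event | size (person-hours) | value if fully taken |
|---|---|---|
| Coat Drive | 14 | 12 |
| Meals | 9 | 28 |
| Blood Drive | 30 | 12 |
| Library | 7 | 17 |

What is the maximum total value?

Rank by value-to-size ratio: Meals 28/9≈3.11, Library 17/7≈2.43, Coat Drive 12/14≈0.857, Blood Drive 12/30≈0.4.
Take all of Meals (9 person-hours, value 28) ; 7 person-hours left.
Take all of Library (7 person-hours, value 17) ; 0 person-hours left.
Total value = 45.

45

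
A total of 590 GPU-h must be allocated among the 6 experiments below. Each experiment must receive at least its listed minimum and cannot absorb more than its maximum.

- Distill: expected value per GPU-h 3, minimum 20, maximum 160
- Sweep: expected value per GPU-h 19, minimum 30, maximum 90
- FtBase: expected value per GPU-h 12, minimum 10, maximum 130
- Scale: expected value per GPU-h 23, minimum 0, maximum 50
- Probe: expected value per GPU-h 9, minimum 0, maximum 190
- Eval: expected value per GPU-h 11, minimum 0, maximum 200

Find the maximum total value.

Meeting every minimum uses 20+30+10+0+0+0 = 60 GPU-h, leaving 530.
Rank by expected value per GPU-h: Scale 23 > Sweep 19 > FtBase 12 > Eval 11 > Probe 9 > Distill 3.
Scale: +50 to 50 (cap) ; 480 left.
Sweep takes 60 more to reach its cap of 90 ; 420 left.
Give FtBase 120 more to hit its cap of 130 ; 300 left.
Give Eval 200 more to hit its cap of 200 ; 100 left.
Only 100 left; Probe takes them to reach 100.
Total = 3×20 + 19×90 + 12×130 + 23×50 + 9×100 + 11×200 = 7580.

7580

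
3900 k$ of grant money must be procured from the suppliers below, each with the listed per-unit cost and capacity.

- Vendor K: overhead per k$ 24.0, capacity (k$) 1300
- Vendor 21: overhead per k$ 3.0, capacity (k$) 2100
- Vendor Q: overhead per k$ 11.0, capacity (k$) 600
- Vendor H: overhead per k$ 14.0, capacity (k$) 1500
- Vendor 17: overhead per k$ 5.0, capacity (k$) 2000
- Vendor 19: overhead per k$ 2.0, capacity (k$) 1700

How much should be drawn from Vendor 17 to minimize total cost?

Fill from the cheapest supplier first.
Vendor 19 (2.0): use full 1700 — 2200 k$ to go.
Vendor 21 (3.0): use full 2100 — 100 k$ to go.
Take 100 from Vendor 17 at 5.0 to finish.
Vendor Q, Vendor H, Vendor K: unused.

100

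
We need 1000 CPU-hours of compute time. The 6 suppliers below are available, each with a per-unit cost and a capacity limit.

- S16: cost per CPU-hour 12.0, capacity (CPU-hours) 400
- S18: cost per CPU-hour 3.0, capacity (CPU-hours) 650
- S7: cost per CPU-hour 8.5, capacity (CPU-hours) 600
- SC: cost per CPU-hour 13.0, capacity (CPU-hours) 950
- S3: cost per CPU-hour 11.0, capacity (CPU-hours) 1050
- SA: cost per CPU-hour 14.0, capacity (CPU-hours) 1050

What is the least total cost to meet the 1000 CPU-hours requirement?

4925

Cheapest first:
S18 at 3.0: take all 650 CPU-hours → 350 still needed.
S7 at 8.5: take 350 of its 600 → requirement met.
S3, S16, SC, SA: unused.
Cost = 650×3.0 + 350×8.5 = 4925.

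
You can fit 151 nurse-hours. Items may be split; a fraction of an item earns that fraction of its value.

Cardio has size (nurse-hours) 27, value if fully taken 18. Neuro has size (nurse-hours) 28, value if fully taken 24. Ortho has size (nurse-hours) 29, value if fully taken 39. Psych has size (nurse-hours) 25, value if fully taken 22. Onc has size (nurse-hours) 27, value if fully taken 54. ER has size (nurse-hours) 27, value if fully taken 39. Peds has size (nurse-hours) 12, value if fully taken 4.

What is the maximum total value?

Rank by value-to-size ratio: Onc 54/27≈2, ER 39/27≈1.44, Ortho 39/29≈1.34, Psych 22/25≈0.88, Neuro 24/28≈0.857, Cardio 18/27≈0.667, Peds 4/12≈0.333.
All 27 nurse-hours of Onc fit (value 54) ; 124 remain.
All 27 nurse-hours of ER fit (value 39) ; 97 remain.
Ortho: take in full, 29 nurse-hours for value 39 ; 68 left.
Take all of Psych (25 nurse-hours, value 22) ; 43 nurse-hours left.
All 28 nurse-hours of Neuro fit (value 24) ; 15 remain.
Fill the last 15 nurse-hours with part of Cardio: 15/27 of it earns 10.
Total value = 188.

188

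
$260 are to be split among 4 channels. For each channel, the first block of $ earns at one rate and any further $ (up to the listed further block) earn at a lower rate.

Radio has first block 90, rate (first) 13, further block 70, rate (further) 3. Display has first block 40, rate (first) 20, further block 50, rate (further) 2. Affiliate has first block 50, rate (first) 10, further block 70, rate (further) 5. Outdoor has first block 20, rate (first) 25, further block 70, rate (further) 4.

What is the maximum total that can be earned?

3270

Treat each block as its own option and order by rate: Outdoor/tier1 25 > Display/tier1 20 > Radio/tier1 13 > Affiliate/tier1 10 > Affiliate/tier2 5 > Outdoor/tier2 4 > Radio/tier2 3 > Display/tier2 2.
Outdoor/tier1 (25): +20 ; 240 left.
Fill Display tier1 block (40 at 20) ; 200 left.
Fill Radio tier1 block (90 at 13) ; 110 left.
Affiliate/tier1 (10): +50 ; 60 left.
Affiliate tier2 at 5: only 60 left, fill 60.
Total = 25×20 + 20×40 + 13×90 + 10×50 + 5×60 = 3270.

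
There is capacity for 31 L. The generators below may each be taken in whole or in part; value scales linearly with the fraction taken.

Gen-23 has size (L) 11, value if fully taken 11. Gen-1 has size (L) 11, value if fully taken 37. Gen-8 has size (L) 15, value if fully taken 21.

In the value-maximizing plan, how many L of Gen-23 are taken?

Sort by value density: Gen-1 37/11≈3.36, Gen-8 21/15≈1.4, Gen-23 11/11≈1.
All 11 L of Gen-1 fit (value 37) ; 20 remain.
Take all of Gen-8 (15 L, value 21) ; 5 L left.
Only 5 L remain; take 5/11 of Gen-23 for value 11×5/11 = 5.

5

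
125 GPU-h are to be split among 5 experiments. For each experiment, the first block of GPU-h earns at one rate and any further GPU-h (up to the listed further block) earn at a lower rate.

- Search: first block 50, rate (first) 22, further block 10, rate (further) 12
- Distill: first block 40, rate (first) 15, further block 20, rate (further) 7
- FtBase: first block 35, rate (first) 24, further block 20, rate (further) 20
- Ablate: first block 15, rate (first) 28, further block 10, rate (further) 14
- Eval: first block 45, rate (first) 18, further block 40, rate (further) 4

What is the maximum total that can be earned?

2850

Treat each block as its own option and order by rate: Ablate/T1 28 > FtBase/T1 24 > Search/T1 22 > FtBase/T2 20 > Eval/T1 18 > Distill/T1 15 > Ablate/T2 14 > Search/T2 12 > Distill/T2 7 > Eval/T2 4.
Ablate/T1 (28): +15 → 110 left.
FtBase T1 at 24: fill all 35 → 75 left.
Fill Search T1 block (50 at 22) → 25 left.
Fill FtBase T2 block (20 at 20) → 5 left.
Eval T1 at 18: only 5 left, fill 5.
Total = 28×15 + 24×35 + 22×50 + 20×20 + 18×5 = 2850.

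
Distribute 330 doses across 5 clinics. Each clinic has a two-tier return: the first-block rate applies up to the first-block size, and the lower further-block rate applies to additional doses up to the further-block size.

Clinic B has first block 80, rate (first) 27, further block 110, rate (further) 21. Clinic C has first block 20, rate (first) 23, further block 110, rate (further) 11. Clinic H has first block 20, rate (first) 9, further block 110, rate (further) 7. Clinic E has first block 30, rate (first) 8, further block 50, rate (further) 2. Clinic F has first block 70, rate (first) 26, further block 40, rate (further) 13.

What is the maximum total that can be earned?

7380

Rank every tier by rate: Clinic B/tier1 27 > Clinic F/tier1 26 > Clinic C/tier1 23 > Clinic B/tier2 21 > Clinic F/tier2 13 > Clinic C/tier2 11 > Clinic H/tier1 9 > Clinic E/tier1 8 > Clinic H/tier2 7 > Clinic E/tier2 2.
Fill Clinic B tier1 block (80 at 27) — 250 left.
Fill Clinic F tier1 block (70 at 26) — 180 left.
Clinic C/tier1 (23): +20 — 160 left.
Fill Clinic B tier2 block (110 at 21) — 50 left.
Clinic F tier2 at 13: fill all 40 — 10 left.
Clinic C/tier2: +10 of 110 at 11; pool empty.
Total = 27×80 + 26×70 + 23×20 + 21×110 + 13×40 + 11×10 = 7380.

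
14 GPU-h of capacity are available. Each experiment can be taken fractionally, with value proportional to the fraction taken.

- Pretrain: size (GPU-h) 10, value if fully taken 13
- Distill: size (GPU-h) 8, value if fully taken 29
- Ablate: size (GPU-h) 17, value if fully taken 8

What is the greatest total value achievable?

36.8

Rank by value-to-size ratio: Distill 29/8≈3.62, Pretrain 13/10≈1.3, Ablate 8/17≈0.471.
All 8 GPU-h of Distill fit (value 29) → 6 remain.
6 GPU-h left: a 6/10 share of Pretrain gives 13×6/10 = 7.8.
Total value = 36.8.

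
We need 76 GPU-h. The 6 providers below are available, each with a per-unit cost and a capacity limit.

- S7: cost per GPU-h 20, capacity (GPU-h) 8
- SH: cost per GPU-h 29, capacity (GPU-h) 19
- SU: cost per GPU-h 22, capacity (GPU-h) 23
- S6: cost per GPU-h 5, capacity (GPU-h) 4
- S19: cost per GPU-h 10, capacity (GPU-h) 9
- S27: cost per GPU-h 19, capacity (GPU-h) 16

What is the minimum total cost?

Cheapest first:
S6 (5): use full 4 ; 72 GPU-h to go.
S19 at 10: take all 9 GPU-h ; 63 still needed.
Take 16 from S27 at 19 ; need 47 more.
S7 at 20: take all 8 GPU-h ; 39 still needed.
Take 23 from SU at 22 ; need 16 more.
SH (29): take the remaining 16 ; done.
Cost = 4×5 + 9×10 + 16×19 + 8×20 + 23×22 + 16×29 = 1544.

1544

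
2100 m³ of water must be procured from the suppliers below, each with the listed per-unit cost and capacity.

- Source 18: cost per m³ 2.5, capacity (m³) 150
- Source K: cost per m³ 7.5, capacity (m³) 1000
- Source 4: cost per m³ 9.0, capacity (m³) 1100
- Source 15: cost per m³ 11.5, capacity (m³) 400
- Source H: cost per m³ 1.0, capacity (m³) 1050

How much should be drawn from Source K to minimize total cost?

900

Use suppliers in increasing cost order.
Source H at 1.0: take all 1050 m³ — 1050 still needed.
Source 18 at 2.5: take all 150 m³ — 900 still needed.
Source K at 7.5: take 900 of its 1000 — requirement met.
Source 4, Source 15: unused.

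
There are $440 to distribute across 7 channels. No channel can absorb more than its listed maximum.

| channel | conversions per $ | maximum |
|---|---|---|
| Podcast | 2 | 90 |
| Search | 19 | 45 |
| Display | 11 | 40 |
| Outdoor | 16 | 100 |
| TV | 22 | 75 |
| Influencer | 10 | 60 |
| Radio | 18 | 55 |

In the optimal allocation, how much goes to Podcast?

65

Order the channels by conversions per $: TV 22 > Search 19 > Radio 18 > Outdoor 16 > Display 11 > Influencer 10 > Podcast 2.
TV: +75 to 75 (cap) — 365 left.
Search: +45 to 45 (cap) — 320 left.
Give Radio 55 to hit its cap of 55 — 265 left.
Give Outdoor 100 to hit its cap of 100 — 165 left.
Display: +40 to 40 (cap) — 125 left.
Give Influencer 60 to hit its cap of 60 — 65 left.
Podcast has room for 90 but only 65 remain, so it gets 65.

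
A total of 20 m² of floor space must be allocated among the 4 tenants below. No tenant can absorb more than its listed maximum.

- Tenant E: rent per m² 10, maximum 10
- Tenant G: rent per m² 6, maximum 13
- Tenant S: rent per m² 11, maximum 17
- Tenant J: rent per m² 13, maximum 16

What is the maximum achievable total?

Rank by rent per m²: Tenant J 13 > Tenant S 11 > Tenant E 10 > Tenant G 6.
Give Tenant J 16 to hit its cap of 16 → 4 left.
Tenant S: +4 (room for 17) → 4. Pool exhausted.
Total = 11×4 + 13×16 = 252.

252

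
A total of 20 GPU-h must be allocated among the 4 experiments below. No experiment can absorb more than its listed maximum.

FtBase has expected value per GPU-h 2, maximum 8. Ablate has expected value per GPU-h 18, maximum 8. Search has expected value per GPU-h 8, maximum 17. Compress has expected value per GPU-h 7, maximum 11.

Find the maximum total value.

Order the experiments by expected value per GPU-h: Ablate 18 > Search 8 > Compress 7 > FtBase 2.
Ablate takes 8 to reach its cap of 8 ; 12 left.
Search: +12 (room for 17) → 12. Pool exhausted.
Total = 18×8 + 8×12 = 240.

240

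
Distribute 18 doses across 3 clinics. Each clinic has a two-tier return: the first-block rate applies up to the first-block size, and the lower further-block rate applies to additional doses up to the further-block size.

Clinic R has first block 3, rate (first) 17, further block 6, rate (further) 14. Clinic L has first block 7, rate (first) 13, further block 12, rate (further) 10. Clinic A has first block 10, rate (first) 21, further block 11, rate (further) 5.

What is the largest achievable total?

331

Treat each block as its own option and order by rate: Clinic A/tier1 21 > Clinic R/tier1 17 > Clinic R/tier2 14 > Clinic L/tier1 13 > Clinic L/tier2 10 > Clinic A/tier2 5.
Clinic A tier1 at 21: fill all 10 ; 8 left.
Clinic R/tier1 (17): +3 ; 5 left.
Clinic R tier2 at 14: only 5 left, fill 5.
Total = 21×10 + 17×3 + 14×5 = 331.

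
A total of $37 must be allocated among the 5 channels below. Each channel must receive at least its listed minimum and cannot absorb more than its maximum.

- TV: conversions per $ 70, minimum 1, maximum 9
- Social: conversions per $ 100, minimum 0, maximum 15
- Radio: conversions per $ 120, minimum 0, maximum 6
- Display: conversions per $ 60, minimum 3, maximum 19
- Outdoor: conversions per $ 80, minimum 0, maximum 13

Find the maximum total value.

Meeting every minimum uses 1+0+0+3+0 = 4 $, leaving 33.
Highest conversions per $ first: Radio 120 > Social 100 > Outdoor 80 > TV 70 > Display 60.
Give Radio 6 more to hit its cap of 6 — 27 left.
Social takes 15 more to reach its cap of 15 — 12 left.
Outdoor has room for 13 more but only 12 remain, so it gets 12.
Total = 70×1 + 100×15 + 120×6 + 60×3 + 80×12 = 3430.

3430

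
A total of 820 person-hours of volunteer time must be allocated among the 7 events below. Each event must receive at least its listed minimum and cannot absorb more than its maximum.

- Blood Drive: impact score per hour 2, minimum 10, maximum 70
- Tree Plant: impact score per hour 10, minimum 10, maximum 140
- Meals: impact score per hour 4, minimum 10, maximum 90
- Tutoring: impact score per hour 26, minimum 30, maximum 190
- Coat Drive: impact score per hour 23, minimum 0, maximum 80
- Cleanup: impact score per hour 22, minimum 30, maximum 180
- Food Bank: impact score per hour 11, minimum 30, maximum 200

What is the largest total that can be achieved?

Meeting every minimum uses 10+10+10+30+0+30+30 = 120 person-hours, leaving 700.
Highest impact score per hour first: Tutoring 26 > Coat Drive 23 > Cleanup 22 > Food Bank 11 > Tree Plant 10 > Meals 4 > Blood Drive 2.
Give Tutoring 160 more to hit its cap of 190 ; 540 left.
Give Coat Drive 80 more to hit its cap of 80 ; 460 left.
Cleanup: +150 to 180 (cap) ; 310 left.
Food Bank takes 170 more to reach its cap of 200 ; 140 left.
Give Tree Plant 130 more to hit its cap of 140 ; 10 left.
Only 10 left; Meals takes them to reach 20.
Total = 2×10 + 10×140 + 4×20 + 26×190 + 23×80 + 22×180 + 11×200 = 14440.

14440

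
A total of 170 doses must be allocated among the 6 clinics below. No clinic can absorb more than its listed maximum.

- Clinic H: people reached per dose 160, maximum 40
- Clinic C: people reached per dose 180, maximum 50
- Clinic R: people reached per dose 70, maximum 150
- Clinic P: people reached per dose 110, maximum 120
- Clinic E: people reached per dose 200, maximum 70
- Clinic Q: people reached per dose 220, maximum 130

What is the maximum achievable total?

36600

Order the clinics by people reached per dose: Clinic Q 220 > Clinic E 200 > Clinic C 180 > Clinic H 160 > Clinic P 110 > Clinic R 70.
Clinic Q: +130 to 130 (cap) — 40 left.
Clinic E has room for 70 but only 40 remain, so it gets 40.
Total = 200×40 + 220×130 = 36600.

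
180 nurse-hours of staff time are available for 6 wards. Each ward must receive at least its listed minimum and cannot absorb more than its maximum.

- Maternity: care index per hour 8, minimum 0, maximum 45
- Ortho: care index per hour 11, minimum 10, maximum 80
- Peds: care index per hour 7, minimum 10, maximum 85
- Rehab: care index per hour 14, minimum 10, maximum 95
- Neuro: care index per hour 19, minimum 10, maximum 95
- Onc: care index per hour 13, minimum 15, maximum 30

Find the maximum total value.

Meeting every minimum uses 0+10+10+10+10+15 = 55 nurse-hours, leaving 125.
Rank by care index per hour: Neuro 19 > Rehab 14 > Onc 13 > Ortho 11 > Maternity 8 > Peds 7.
Give Neuro 85 more to hit its cap of 95 → 40 left.
Rehab has room for 85 more but only 40 remain, so it gets 50.
Total = 11×10 + 7×10 + 14×50 + 19×95 + 13×15 = 2880.

2880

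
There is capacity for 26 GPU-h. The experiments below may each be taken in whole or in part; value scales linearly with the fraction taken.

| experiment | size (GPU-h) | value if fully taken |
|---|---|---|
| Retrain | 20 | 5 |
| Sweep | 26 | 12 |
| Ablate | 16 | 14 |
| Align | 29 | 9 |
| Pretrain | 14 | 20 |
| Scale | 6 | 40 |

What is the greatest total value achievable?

Rank by value-to-size ratio: Scale 40/6≈6.67, Pretrain 20/14≈1.43, Ablate 14/16≈0.875, Sweep 12/26≈0.462, Align 9/29≈0.31, Retrain 5/20≈0.25.
Scale: take in full, 6 GPU-h for value 40 — 20 left.
Take all of Pretrain (14 GPU-h, value 20) — 6 GPU-h left.
Only 6 GPU-h remain; take 6/16 of Ablate for value 14×6/16 = 5.25.
Total value = 65.25.

65.25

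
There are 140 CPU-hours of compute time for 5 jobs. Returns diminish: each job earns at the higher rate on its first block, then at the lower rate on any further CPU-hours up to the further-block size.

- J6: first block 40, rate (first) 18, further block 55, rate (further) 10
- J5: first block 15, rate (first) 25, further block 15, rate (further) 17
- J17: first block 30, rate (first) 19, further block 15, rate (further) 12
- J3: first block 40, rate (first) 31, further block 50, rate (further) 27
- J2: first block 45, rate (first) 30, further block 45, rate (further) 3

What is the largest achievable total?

4065

Order all 10 blocks by rate: J3/tier1 31 > J2/tier1 30 > J3/tier2 27 > J5/tier1 25 > J17/tier1 19 > J6/tier1 18 > J5/tier2 17 > J17/tier2 12 > J6/tier2 10 > J2/tier2 3.
Fill J3 tier1 block (40 at 31) → 100 left.
J2 tier1 at 30: fill all 45 → 55 left.
Fill J3 tier2 block (50 at 27) → 5 left.
5 remain; put them into J5 tier1 at 25.
Total = 31×40 + 30×45 + 27×50 + 25×5 = 4065.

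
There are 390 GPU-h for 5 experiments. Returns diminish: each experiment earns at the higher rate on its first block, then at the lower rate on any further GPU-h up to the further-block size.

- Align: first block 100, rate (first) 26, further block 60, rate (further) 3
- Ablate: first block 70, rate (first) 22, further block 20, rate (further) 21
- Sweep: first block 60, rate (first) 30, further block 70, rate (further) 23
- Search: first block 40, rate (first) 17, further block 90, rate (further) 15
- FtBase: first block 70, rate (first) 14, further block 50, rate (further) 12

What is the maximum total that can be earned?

Rank every tier by rate: Sweep/first 30 > Align/first 26 > Sweep/second 23 > Ablate/first 22 > Ablate/second 21 > Search/first 17 > Search/second 15 > FtBase/first 14 > FtBase/second 12 > Align/second 3.
Sweep first at 30: fill all 60 — 330 left.
Align first at 26: fill all 100 — 230 left.
Sweep/second (23): +70 — 160 left.
Fill Ablate first block (70 at 22) — 90 left.
Ablate/second (21): +20 — 70 left.
Fill Search first block (40 at 17) — 30 left.
Search/second: +30 of 90 at 15; pool empty.
Total = 30×60 + 26×100 + 23×70 + 22×70 + 21×20 + 17×40 + 15×30 = 9100.

9100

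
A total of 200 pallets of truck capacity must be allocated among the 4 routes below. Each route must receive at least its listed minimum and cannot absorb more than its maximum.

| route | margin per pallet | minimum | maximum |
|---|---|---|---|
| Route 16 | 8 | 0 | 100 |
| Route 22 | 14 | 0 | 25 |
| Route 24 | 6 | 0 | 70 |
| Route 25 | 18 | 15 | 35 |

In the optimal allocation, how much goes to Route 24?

Meeting every minimum uses 0+0+0+15 = 15 pallets, leaving 185.
Order the routes by margin per pallet: Route 25 18 > Route 22 14 > Route 16 8 > Route 24 6.
Route 25 takes 20 more to reach its cap of 35 — 165 left.
Give Route 22 25 more to hit its cap of 25 — 140 left.
Route 16: +100 to 100 (cap) — 40 left.
Only 40 left; Route 24 takes them to reach 40.

40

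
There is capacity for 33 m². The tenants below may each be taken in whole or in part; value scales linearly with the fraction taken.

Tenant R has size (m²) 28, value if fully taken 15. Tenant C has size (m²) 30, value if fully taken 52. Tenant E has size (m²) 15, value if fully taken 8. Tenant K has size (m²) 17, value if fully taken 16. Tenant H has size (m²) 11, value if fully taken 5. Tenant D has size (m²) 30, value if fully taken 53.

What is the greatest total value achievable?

Sort by value density: Tenant D 53/30≈1.77, Tenant C 52/30≈1.73, Tenant K 16/17≈0.941, Tenant R 15/28≈0.536, Tenant E 8/15≈0.533, Tenant H 5/11≈0.455.
Take all of Tenant D (30 m², value 53) — 3 m² left.
Only 3 m² remain; take 3/30 of Tenant C for value 52×3/30 = 5.2.
Total value = 58.2.

58.2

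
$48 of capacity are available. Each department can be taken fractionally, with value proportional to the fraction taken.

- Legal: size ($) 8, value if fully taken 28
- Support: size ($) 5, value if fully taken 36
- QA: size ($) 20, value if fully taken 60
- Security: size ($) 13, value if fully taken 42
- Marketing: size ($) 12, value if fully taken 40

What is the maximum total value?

Sort by value density: Support 36/5≈7.2, Legal 28/8≈3.5, Marketing 40/12≈3.33, Security 42/13≈3.23, QA 60/20≈3.
Support: take in full, 5 $ for value 36 ; 43 left.
Legal: take in full, 8 $ for value 28 ; 35 left.
Take all of Marketing (12 $, value 40) ; 23 $ left.
All 13 $ of Security fit (value 42) ; 10 remain.
Only 10 $ remain; take 10/20 of QA for value 60×10/20 = 30.
Total value = 176.

176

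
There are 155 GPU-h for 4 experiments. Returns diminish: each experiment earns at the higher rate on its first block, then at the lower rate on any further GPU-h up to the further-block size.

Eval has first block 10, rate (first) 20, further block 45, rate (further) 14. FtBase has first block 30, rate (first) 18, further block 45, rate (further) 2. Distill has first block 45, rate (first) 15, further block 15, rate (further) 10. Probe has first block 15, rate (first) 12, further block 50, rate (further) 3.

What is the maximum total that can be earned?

Order all 8 blocks by rate: Eval/T1 20 > FtBase/T1 18 > Distill/T1 15 > Eval/T2 14 > Probe/T1 12 > Distill/T2 10 > Probe/T2 3 > FtBase/T2 2.
Eval T1 at 20: fill all 10 → 145 left.
Fill FtBase T1 block (30 at 18) → 115 left.
Fill Distill T1 block (45 at 15) → 70 left.
Eval T2 at 14: fill all 45 → 25 left.
Probe/T1 (12): +15 → 10 left.
Distill T2 at 10: only 10 left, fill 10.
Total = 20×10 + 18×30 + 15×45 + 14×45 + 12×15 + 10×10 = 2325.

2325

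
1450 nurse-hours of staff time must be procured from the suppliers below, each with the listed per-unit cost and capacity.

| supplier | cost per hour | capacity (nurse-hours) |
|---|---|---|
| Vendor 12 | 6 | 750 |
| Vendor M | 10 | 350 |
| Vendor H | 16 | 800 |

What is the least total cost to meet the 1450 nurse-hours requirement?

13600

Cheapest first:
Vendor 12 at 6: take all 750 nurse-hours → 700 still needed.
Vendor M at 10: take all 350 nurse-hours → 350 still needed.
Vendor H (16): take the remaining 350 → done.
Cost = 750×6 + 350×10 + 350×16 = 13600.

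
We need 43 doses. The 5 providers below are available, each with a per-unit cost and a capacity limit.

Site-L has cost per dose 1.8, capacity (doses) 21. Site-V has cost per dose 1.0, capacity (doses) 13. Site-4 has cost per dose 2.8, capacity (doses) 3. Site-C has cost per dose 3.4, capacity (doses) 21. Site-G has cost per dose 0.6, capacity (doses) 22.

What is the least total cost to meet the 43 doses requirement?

Cheapest first:
Site-G (0.6): use full 22 → 21 doses to go.
Site-V at 1.0: take all 13 doses → 8 still needed.
Site-L (1.8): take the remaining 8 → done.
Site-4, Site-C: unused.
Cost = 22×0.6 + 13×1.0 + 8×1.8 = 40.6.

40.6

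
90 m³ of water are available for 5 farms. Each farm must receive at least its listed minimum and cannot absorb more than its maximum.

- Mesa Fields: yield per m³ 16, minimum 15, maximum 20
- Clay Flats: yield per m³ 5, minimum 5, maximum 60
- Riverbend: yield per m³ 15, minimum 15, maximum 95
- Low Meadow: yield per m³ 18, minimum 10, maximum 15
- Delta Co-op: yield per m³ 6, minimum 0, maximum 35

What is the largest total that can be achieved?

1365

Meeting every minimum uses 15+5+15+10+0 = 45 m³, leaving 45.
Rank by yield per m³: Low Meadow 18 > Mesa Fields 16 > Riverbend 15 > Delta Co-op 6 > Clay Flats 5.
Low Meadow: +5 to 15 (cap) — 40 left.
Mesa Fields takes 5 more to reach its cap of 20 — 35 left.
Only 35 left; Riverbend takes them to reach 50.
Total = 16×20 + 5×5 + 15×50 + 18×15 = 1365.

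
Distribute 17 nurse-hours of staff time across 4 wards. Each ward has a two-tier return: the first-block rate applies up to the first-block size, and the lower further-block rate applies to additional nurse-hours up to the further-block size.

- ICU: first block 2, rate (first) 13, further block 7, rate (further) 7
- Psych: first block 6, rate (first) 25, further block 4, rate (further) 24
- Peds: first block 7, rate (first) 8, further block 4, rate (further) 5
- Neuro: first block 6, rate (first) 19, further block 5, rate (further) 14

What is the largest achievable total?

374

Treat each block as its own option and order by rate: Psych/T1 25 > Psych/T2 24 > Neuro/T1 19 > Neuro/T2 14 > ICU/T1 13 > Peds/T1 8 > ICU/T2 7 > Peds/T2 5.
Psych/T1 (25): +6 ; 11 left.
Psych T2 at 24: fill all 4 ; 7 left.
Fill Neuro T1 block (6 at 19) ; 1 left.
1 remain; put them into Neuro T2 at 14.
Total = 25×6 + 24×4 + 19×6 + 14×1 = 374.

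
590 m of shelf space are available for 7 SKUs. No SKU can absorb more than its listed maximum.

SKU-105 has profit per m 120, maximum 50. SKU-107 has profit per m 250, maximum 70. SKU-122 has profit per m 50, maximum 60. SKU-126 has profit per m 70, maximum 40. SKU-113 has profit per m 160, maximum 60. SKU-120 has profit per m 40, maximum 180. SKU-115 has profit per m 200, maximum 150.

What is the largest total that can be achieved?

75300

Highest profit per m first: SKU-107 250 > SKU-115 200 > SKU-113 160 > SKU-105 120 > SKU-126 70 > SKU-122 50 > SKU-120 40.
Give SKU-107 70 to hit its cap of 70 ; 520 left.
SKU-115 takes 150 to reach its cap of 150 ; 370 left.
SKU-113 takes 60 to reach its cap of 60 ; 310 left.
Give SKU-105 50 to hit its cap of 50 ; 260 left.
SKU-126: +40 to 40 (cap) ; 220 left.
SKU-122: +60 to 60 (cap) ; 160 left.
SKU-120: +160 (room for 180) → 160. Pool exhausted.
Total = 120×50 + 250×70 + 50×60 + 70×40 + 160×60 + 40×160 + 200×150 = 75300.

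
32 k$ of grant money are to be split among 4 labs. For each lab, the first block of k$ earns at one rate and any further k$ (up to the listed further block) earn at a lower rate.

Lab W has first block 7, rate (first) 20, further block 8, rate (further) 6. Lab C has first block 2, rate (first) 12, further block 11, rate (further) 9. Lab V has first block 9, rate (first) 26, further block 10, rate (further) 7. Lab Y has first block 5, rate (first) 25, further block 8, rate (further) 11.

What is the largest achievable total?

620

Rank every tier by rate: Lab V/first 26 > Lab Y/first 25 > Lab W/first 20 > Lab C/first 12 > Lab Y/second 11 > Lab C/second 9 > Lab V/second 7 > Lab W/second 6.
Fill Lab V first block (9 at 26) — 23 left.
Lab Y/first (25): +5 — 18 left.
Fill Lab W first block (7 at 20) — 11 left.
Lab C/first (12): +2 — 9 left.
Lab Y second at 11: fill all 8 — 1 left.
Lab C second at 9: only 1 left, fill 1.
Total = 26×9 + 25×5 + 20×7 + 12×2 + 11×8 + 9×1 = 620.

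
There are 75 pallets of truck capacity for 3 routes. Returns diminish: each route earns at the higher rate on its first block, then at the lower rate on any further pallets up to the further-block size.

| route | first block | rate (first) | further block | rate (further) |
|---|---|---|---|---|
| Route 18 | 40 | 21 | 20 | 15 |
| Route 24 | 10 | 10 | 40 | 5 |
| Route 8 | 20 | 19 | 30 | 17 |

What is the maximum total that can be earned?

1475

Order all 6 blocks by rate: Route 18/T1 21 > Route 8/T1 19 > Route 8/T2 17 > Route 18/T2 15 > Route 24/T1 10 > Route 24/T2 5.
Route 18/T1 (21): +40 → 35 left.
Fill Route 8 T1 block (20 at 19) → 15 left.
15 remain; put them into Route 8 T2 at 17.
Total = 21×40 + 19×20 + 17×15 = 1475.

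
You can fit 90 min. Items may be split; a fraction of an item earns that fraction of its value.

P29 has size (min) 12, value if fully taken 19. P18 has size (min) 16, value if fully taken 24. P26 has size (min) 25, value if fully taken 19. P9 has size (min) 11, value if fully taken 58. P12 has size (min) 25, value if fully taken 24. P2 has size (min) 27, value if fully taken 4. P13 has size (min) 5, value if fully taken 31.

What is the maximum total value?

171.96

Best value per unit of size first: P13 31/5≈6.2, P9 58/11≈5.27, P29 19/12≈1.58, P18 24/16≈1.5, P12 24/25≈0.96, P26 19/25≈0.76, P2 4/27≈0.148.
All 5 min of P13 fit (value 31) ; 85 remain.
All 11 min of P9 fit (value 58) ; 74 remain.
All 12 min of P29 fit (value 19) ; 62 remain.
All 16 min of P18 fit (value 24) ; 46 remain.
Take all of P12 (25 min, value 24) ; 21 min left.
Fill the last 21 min with part of P26: 21/25 of it earns 15.96.
Total value = 171.96.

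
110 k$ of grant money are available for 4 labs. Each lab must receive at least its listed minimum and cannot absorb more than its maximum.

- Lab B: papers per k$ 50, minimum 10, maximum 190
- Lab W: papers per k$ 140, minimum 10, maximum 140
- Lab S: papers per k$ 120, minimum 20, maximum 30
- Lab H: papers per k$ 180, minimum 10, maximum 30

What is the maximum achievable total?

Meeting every minimum uses 10+10+20+10 = 50 k$, leaving 60.
Order the labs by papers per k$: Lab H 180 > Lab W 140 > Lab S 120 > Lab B 50.
Lab H: +20 to 30 (cap) — 40 left.
Lab W: +40 (room for 130) → 50. Pool exhausted.
Total = 50×10 + 140×50 + 120×20 + 180×30 = 15300.

15300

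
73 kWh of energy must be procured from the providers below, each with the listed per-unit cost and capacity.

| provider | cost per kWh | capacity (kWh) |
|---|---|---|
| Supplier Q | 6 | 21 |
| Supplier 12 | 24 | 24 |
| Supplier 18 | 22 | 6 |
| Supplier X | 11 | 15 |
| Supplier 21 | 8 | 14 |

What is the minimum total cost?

Cheapest first:
Supplier Q (6): use full 21 → 52 kWh to go.
Take 14 from Supplier 21 at 8 → need 38 more.
Supplier X (11): use full 15 → 23 kWh to go.
Take 6 from Supplier 18 at 22 → need 17 more.
Supplier 12 (24): take the remaining 17 → done.
Cost = 21×6 + 14×8 + 15×11 + 6×22 + 17×24 = 943.

943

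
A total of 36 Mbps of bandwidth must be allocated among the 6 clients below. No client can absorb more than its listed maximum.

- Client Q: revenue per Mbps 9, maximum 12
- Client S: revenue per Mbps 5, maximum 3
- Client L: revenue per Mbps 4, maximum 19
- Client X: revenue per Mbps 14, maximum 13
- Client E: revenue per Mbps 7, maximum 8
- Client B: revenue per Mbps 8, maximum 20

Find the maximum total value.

378

Order the clients by revenue per Mbps: Client X 14 > Client Q 9 > Client B 8 > Client E 7 > Client S 5 > Client L 4.
Give Client X 13 to hit its cap of 13 — 23 left.
Give Client Q 12 to hit its cap of 12 — 11 left.
Client B has room for 20 but only 11 remain, so it gets 11.
Total = 9×12 + 14×13 + 8×11 = 378.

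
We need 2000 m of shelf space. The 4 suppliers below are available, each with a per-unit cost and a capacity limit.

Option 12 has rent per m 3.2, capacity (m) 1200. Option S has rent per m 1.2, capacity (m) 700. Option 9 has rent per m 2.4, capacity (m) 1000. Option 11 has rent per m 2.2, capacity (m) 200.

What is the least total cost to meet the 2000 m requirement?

4000

Fill from the cheapest supplier first.
Take 700 from Option S at 1.2 — need 1300 more.
Option 11 at 2.2: take all 200 m — 1100 still needed.
Option 9 (2.4): use full 1000 — 100 m to go.
Option 12 at 3.2: take 100 of its 1200 — requirement met.
Cost = 700×1.2 + 200×2.2 + 1000×2.4 + 100×3.2 = 4000.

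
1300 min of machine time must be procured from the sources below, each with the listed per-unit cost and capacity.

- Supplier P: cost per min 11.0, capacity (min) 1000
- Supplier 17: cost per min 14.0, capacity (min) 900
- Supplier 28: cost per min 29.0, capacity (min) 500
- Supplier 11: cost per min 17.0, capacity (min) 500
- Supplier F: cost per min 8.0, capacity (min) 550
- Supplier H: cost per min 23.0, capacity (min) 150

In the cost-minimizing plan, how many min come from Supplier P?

Cheapest first:
Supplier F at 8.0: take all 550 min ; 750 still needed.
Take 750 from Supplier P at 11.0 to finish.
Supplier 17, Supplier 11, Supplier H, Supplier 28: unused.

750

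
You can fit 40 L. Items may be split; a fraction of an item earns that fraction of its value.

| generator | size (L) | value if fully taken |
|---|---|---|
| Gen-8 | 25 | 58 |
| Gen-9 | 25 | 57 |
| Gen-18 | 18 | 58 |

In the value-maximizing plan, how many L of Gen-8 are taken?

22

Rank by value-to-size ratio: Gen-18 58/18≈3.22, Gen-8 58/25≈2.32, Gen-9 57/25≈2.28.
All 18 L of Gen-18 fit (value 58) — 22 remain.
Fill the last 22 L with part of Gen-8: 22/25 of it earns 51.04.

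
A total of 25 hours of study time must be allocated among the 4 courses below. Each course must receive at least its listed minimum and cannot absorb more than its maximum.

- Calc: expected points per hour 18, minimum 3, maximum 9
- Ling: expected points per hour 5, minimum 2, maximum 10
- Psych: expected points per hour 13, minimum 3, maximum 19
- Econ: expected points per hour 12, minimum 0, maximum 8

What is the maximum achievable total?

354

Meeting every minimum uses 3+2+3+0 = 8 hours, leaving 17.
Rank by expected points per hour: Calc 18 > Psych 13 > Econ 12 > Ling 5.
Give Calc 6 more to hit its cap of 9 → 11 left.
Only 11 left; Psych takes them to reach 14.
Total = 18×9 + 5×2 + 13×14 = 354.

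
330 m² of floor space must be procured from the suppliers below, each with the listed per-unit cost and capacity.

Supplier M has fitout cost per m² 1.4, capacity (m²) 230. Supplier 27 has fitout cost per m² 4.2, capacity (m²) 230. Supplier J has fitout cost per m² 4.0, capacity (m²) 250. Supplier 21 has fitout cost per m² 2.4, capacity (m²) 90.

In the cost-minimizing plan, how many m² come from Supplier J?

10

Fill from the cheapest supplier first.
Supplier M (1.4): use full 230 → 100 m² to go.
Supplier 21 at 2.4: take all 90 m² → 10 still needed.
Supplier J at 4.0: take 10 of its 250 → requirement met.
Supplier 27: unused.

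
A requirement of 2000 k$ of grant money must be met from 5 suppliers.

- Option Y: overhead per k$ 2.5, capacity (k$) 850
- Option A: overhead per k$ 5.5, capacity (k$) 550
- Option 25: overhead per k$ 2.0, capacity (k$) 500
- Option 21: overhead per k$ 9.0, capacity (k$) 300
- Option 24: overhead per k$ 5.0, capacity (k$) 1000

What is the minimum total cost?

Use suppliers in increasing cost order.
Take 500 from Option 25 at 2.0 → need 1500 more.
Option Y at 2.5: take all 850 k$ → 650 still needed.
Option 24 at 5.0: take 650 of its 1000 → requirement met.
Option A, Option 21: unused.
Cost = 500×2.0 + 850×2.5 + 650×5.0 = 6375.

6375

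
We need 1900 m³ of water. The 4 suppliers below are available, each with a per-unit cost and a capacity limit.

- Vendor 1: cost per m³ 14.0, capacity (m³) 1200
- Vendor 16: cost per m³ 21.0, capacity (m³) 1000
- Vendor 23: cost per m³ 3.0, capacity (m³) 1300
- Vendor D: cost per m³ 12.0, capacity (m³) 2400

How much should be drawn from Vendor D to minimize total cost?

Fill from the cheapest supplier first.
Vendor 23 (3.0): use full 1300 ; 600 m³ to go.
Vendor D (12.0): take the remaining 600 ; done.
Vendor 1, Vendor 16: unused.

600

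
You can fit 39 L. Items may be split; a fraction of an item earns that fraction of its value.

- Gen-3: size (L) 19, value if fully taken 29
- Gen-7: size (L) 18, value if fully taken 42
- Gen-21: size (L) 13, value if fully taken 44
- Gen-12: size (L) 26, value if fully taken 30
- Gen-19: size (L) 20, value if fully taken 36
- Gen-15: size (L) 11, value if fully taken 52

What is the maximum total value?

131

Sort by value density: Gen-15 52/11≈4.73, Gen-21 44/13≈3.38, Gen-7 42/18≈2.33, Gen-19 36/20≈1.8, Gen-3 29/19≈1.53, Gen-12 30/26≈1.15.
Take all of Gen-15 (11 L, value 52) — 28 L left.
Take all of Gen-21 (13 L, value 44) — 15 L left.
Fill the last 15 L with part of Gen-7: 15/18 of it earns 35.
Total value = 131.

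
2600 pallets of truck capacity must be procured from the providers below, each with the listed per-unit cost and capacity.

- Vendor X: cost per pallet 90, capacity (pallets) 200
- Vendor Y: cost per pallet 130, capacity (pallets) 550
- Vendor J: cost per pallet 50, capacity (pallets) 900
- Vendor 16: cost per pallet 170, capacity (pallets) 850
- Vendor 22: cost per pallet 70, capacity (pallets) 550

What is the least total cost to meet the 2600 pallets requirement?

241000

Cheapest first:
Vendor J (50): use full 900 ; 1700 pallets to go.
Take 550 from Vendor 22 at 70 ; need 1150 more.
Vendor X (90): use full 200 ; 950 pallets to go.
Vendor Y at 130: take all 550 pallets ; 400 still needed.
Vendor 16 (170): take the remaining 400 ; done.
Cost = 900×50 + 550×70 + 200×90 + 550×130 + 400×170 = 241000.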